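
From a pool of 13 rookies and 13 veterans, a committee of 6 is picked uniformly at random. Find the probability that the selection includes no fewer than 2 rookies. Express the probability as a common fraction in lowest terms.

1481/1610

There are C(26,6) = 230230 ways to choose the 6.
Count the complement (fewer than 2 rookies): C(13,0)·C(13,6) + C(13,1)·C(13,5) = 1716 + 16731 = 18447.
Probability = 1 − 18447/230230 = 211783/230230 = 1481/1610.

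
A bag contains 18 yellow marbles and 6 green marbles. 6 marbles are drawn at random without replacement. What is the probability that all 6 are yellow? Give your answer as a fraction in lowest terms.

663/4807

There are C(24,6) = 134596 possible selections.
Selections with all yellow: C(18,6) = 18564.
Probability = 18564/134596 = 663/4807.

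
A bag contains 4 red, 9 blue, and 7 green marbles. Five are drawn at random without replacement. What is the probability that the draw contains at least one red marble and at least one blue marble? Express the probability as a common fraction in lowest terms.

There are C(20,5) = 15504 possible draws.
By inclusion-exclusion on the complements, draws missing all red or all blue: C(16,5) + C(11,5) − C(7,5) = 4368 + 462 − 21 = 4809.
So draws with at least one of each: 15504 − 4809 = 10695, probability 10695/15504 = 3565/5168.

3565/5168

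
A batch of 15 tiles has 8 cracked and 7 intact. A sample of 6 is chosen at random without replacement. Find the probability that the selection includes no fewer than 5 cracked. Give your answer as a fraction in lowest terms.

12/143

Total selections: C(15,6) = 5005.
Favorable selections (no fewer than 5 cracked): C(8,5)·C(7,1) + C(8,6)·C(7,0) = 392 + 28 = 420.
Probability = 420/5005 = 12/143.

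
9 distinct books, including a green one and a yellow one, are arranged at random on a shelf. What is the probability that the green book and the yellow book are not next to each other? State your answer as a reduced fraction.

There are 9! = 362880 arrangements.
Arrangements with the green book and the yellow book adjacent: 2·8! = 80640.
So not adjacent: 362880 − 80640 = 282240, probability 282240/362880 = 7/9.

7/9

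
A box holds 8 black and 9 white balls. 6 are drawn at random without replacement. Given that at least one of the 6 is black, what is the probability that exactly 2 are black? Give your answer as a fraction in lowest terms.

126/439

Work in counts. Selections with at least one black: C(17,6) − C(9,6) = 12376 − 84 = 12292.
Of those, selections where exactly 2 are black: C(8,2)·C(9,4) = 28·126 = 3528.
Conditional probability = 3528/12292 = 126/439.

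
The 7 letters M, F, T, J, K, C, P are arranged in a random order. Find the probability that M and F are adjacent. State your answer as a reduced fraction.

There are 7! = 5040 arrangements.
Treat M and F as a block: 6! arrangements of the blocks × 2 orders within the block = 2·720 = 1440.
Probability = 1440/5040 = 2/7.

2/7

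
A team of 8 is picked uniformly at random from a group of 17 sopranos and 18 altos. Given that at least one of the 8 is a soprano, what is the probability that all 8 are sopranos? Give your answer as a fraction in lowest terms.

Work in counts. Selections with at least one soprano: C(35,8) − C(18,8) = 23535820 − 43758 = 23492062.
Of those, selections where all 8 are sopranos: C(17,8) = 24310.
Conditional probability = 24310/23492062 = 65/62813.

65/62813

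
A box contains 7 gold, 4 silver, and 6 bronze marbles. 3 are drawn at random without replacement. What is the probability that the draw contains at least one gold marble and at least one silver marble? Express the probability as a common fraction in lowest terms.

147/340

There are C(17,3) = 680 possible draws.
By inclusion-exclusion on the complements, draws missing all gold or all silver: C(10,3) + C(13,3) − C(6,3) = 120 + 286 − 20 = 386.
So draws with at least one of each: 680 − 386 = 294, probability 294/680 = 147/340.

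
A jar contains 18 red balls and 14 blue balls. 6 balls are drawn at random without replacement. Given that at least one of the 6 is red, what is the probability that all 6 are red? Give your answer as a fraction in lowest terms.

Work in counts. Selections with at least one red: C(32,6) − C(14,6) = 906192 − 3003 = 903189.
Of those, selections where all 6 are red: C(18,6) = 18564.
Conditional probability = 18564/903189 = 884/43009.

884/43009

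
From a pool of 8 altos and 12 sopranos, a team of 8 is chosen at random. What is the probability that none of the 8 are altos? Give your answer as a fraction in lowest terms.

33/8398

There are C(20,8) = 125970 possible selections.
Selections with no altos (all sopranos): C(12,8) = 495.
Probability = 495/125970 = 33/8398.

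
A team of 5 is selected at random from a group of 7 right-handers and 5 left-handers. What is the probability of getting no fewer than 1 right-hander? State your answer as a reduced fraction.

791/792

Total selections: C(12,5) = 792.
Favorable selections (no fewer than 1 right-hander): C(7,1)·C(5,4) + C(7,2)·C(5,3) + C(7,3)·C(5,2) + C(7,4)·C(5,1) + C(7,5)·C(5,0) = 35 + 210 + 350 + 175 + 21 = 791.
Probability = 791/792.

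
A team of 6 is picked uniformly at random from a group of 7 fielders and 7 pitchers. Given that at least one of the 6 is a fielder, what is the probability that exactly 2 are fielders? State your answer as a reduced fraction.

Work in counts. Selections with at least one fielder: C(14,6) − C(7,6) = 3003 − 7 = 2996.
Of those, selections where exactly 2 are fielders: C(7,2)·C(7,4) = 21·35 = 735.
Conditional probability = 735/2996 = 105/428.

105/428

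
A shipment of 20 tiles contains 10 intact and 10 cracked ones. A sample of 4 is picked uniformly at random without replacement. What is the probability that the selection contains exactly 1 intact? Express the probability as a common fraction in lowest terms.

80/323

The sample space is all 4-subsets of the 20: C(20,4) = 4845.
Selections with exactly 1 intact: choose 1 of the 10 intact and 3 of the 10 cracked, C(10,1)·C(10,3) = 10·120 = 1200.
Probability = 1200/4845 = 80/323.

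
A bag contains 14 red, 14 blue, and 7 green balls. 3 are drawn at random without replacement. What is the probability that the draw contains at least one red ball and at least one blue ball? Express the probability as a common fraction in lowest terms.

112/187

There are C(35,3) = 6545 possible draws.
By inclusion-exclusion on the complements, draws missing all red or all blue: C(21,3) + C(21,3) − C(7,3) = 1330 + 1330 − 35 = 2625.
So draws with at least one of each: 6545 − 2625 = 3920, probability 3920/6545 = 112/187.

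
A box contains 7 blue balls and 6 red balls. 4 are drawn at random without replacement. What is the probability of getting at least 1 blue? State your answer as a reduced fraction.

140/143

There are C(13,4) = 715 ways to choose the 4.
The complement is all 4 are red: C(6,4) = 15.
Probability = 1 − 15/715 = 700/715 = 140/143.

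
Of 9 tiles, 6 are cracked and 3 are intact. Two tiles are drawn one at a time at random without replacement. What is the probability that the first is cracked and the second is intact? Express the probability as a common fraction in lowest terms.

1/4

Multiply the conditional probabilities at each draw: 6/9 · 3/8 = 18/72 = 1/4.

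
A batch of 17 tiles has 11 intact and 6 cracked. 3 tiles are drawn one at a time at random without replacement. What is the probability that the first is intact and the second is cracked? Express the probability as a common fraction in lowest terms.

33/136

Multiply the conditional probabilities at each draw: 11/17 · 6/16 = 66/272 = 33/136.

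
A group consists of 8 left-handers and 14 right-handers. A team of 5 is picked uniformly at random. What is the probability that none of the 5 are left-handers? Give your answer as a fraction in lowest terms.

There are C(22,5) = 26334 possible selections.
Selections with no left-handers (all right-handers): C(14,5) = 2002.
Probability = 2002/26334 = 13/171.

13/171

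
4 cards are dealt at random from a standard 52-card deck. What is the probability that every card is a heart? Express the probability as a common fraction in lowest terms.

There are C(52,4) = 270725 possible 4-card hands.
Hands that are all hearts: C(13,4) = 715.
Probability = 715/270725 = 11/4165.

11/4165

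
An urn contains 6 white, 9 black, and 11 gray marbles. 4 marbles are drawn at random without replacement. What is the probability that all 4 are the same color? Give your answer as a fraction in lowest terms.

There are C(26,4) = 14950 ways to draw 4 marbles.
All same color: C(6,4) + C(9,4) + C(11,4) = 15 + 126 + 330 = 471.
Probability = 471/14950.

471/14950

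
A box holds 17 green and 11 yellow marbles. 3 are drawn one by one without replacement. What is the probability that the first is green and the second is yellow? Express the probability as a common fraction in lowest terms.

187/756

Multiply the conditional probabilities at each draw: 17/28 · 11/27 = 187/756.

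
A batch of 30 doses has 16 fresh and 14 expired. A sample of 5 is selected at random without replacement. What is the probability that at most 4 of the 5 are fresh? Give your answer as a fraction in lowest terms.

253/261

There are C(30,5) = 142506 ways to choose the 5.
The complement is exactly 5 fresh: C(16,5)·C(14,0) = 4368.
Probability = 1 − 4368/142506 = 138138/142506 = 253/261.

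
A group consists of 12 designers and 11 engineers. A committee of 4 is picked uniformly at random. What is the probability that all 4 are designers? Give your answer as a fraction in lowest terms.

There are C(23,4) = 8855 possible selections.
Selections with all designers: C(12,4) = 495.
Probability = 495/8855 = 9/161.

9/161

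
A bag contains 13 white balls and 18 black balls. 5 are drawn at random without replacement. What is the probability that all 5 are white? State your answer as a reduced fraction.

There are C(31,5) = 169911 possible selections.
Selections with all white: C(13,5) = 1287.
Probability = 1287/169911 = 143/18879.

143/18879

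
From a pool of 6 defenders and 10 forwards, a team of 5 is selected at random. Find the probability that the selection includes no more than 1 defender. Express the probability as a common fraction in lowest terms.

9/26

There are C(16,5) = 4368 ways to choose the 5.
Favorable selections (no more than 1 defender): C(6,0)·C(10,5) + C(6,1)·C(10,4) = 252 + 1260 = 1512.
Probability = 1512/4368 = 9/26.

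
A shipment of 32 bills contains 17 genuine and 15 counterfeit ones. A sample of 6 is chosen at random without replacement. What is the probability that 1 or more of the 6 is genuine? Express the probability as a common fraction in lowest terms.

Total selections: C(32,6) = 906192.
The complement is all 6 are counterfeit: C(15,6) = 5005.
Probability = 1 − 5005/906192 = 901187/906192 = 128741/129456.

128741/129456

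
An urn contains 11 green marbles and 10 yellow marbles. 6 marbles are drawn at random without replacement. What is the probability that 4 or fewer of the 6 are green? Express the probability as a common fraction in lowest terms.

1171/1292

There are C(21,6) = 54264 ways to choose the 6.
Count the complement (more than 4 green): C(11,5)·C(10,1) + C(11,6)·C(10,0) = 4620 + 462 = 5082.
Probability = 1 − 5082/54264 = 49182/54264 = 1171/1292.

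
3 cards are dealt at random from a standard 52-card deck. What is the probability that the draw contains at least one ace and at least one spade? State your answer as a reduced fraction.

33/260

There are C(52,3) = 22100 possible draws.
By inclusion-exclusion on the complements, draws missing all aces or all spades: C(48,3) + C(39,3) − C(36,3) = 17296 + 9139 − 7140 = 19295.
So draws with at least one of each: 22100 − 19295 = 2805, probability 2805/22100 = 33/260.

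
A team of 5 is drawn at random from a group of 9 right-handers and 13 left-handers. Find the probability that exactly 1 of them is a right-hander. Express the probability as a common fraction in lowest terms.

There are C(22,5) = 26334 ways to choose 5 from 22.
Selections with exactly 1 right-hander: choose 1 of the 9 right-handers and 4 of the 13 left-handers, C(9,1)·C(13,4) = 9·715 = 6435.
Probability = 6435/26334 = 65/266.

65/266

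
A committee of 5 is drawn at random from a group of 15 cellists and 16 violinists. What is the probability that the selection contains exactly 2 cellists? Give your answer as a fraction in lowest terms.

The sample space is all 5-subsets of the 31: C(31,5) = 169911.
Selections with exactly 2 cellists: choose 2 of the 15 cellists and 3 of the 16 violinists, C(15,2)·C(16,3) = 105·560 = 58800.
Probability = 58800/169911 = 2800/8091.

2800/8091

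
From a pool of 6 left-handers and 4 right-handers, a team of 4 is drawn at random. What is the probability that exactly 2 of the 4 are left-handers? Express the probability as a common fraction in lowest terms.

3/7

Total number of selections: C(10,4) = 210.
Selections with exactly 2 left-handers: choose 2 of the 6 left-handers and 2 of the 4 right-handers, C(6,2)·C(4,2) = 15·6 = 90.
Probability = 90/210 = 3/7.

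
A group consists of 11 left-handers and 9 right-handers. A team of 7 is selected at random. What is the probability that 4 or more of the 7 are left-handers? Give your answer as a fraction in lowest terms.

Total selections: C(20,7) = 77520.
Favorable selections (4 or more left-handers): C(11,4)·C(9,3) + C(11,5)·C(9,2) + C(11,6)·C(9,1) + C(11,7)·C(9,0) = 27720 + 16632 + 4158 + 330 = 48840.
Probability = 48840/77520 = 407/646.

407/646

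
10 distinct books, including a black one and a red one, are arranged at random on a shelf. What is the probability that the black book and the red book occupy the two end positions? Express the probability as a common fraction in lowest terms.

1/45

There are 10! = 3628800 arrangements.
Place the black book and the red book at the ends in 2 ways, arrange the remaining 8 in 8! = 40320 ways: 2·40320 = 80640.
Probability = 80640/3628800 = 1/45.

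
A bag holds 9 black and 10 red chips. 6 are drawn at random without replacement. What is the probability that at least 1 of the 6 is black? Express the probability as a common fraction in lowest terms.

Total selections: C(19,6) = 27132.
The complement is all 6 are red: C(10,6) = 210.
Probability = 1 − 210/27132 = 26922/27132 = 641/646.

641/646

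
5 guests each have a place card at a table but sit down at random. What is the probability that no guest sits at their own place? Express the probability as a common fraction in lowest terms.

There are 5! = 120 seatings.
By inclusion-exclusion, seatings with no fixed points: C(5,0)·5! − C(5,1)·4! + C(5,2)·3! − C(5,3)·2! + C(5,4)·1! − C(5,5)·0! = 44.
Probability = 44/120 = 11/30.

11/30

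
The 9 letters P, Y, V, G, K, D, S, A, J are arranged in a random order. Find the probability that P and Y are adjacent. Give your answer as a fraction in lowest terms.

There are 9! = 362880 arrangements.
Treat P and Y as a block: 8! arrangements of the blocks × 2 orders within the block = 2·40320 = 80640.
Probability = 80640/362880 = 2/9.

2/9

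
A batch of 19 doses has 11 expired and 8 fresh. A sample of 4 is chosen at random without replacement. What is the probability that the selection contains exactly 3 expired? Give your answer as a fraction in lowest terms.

110/323

There are C(19,4) = 3876 ways to choose 4 from 19.
Selections with exactly 3 expired: choose 3 of the 11 expired and 1 of the 8 fresh, C(11,3)·C(8,1) = 165·8 = 1320.
Probability = 1320/3876 = 110/323.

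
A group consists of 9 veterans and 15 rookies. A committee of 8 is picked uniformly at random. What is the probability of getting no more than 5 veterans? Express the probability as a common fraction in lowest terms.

80678/81719

Total selections: C(24,8) = 735471.
Count the complement (more than 5 veterans): C(9,6)·C(15,2) + C(9,7)·C(15,1) + C(9,8)·C(15,0) = 8820 + 540 + 9 = 9369.
Probability = 1 − 9369/735471 = 726102/735471 = 80678/81719.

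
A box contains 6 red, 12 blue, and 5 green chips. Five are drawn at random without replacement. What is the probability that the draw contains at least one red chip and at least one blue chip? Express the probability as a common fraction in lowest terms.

27000/33649

There are C(23,5) = 33649 possible draws.
By inclusion-exclusion on the complements, draws missing all red or all blue: C(17,5) + C(11,5) − C(5,5) = 6188 + 462 − 1 = 6649.
So draws with at least one of each: 33649 − 6649 = 27000, probability 27000/33649.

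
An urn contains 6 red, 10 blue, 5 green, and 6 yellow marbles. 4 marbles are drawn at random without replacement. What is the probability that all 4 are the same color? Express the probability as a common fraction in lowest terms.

49/3510

There are C(27,4) = 17550 ways to draw 4 marbles.
All same color: C(6,4) + C(10,4) + C(5,4) + C(6,4) = 15 + 210 + 5 + 15 = 245.
Probability = 245/17550 = 49/3510.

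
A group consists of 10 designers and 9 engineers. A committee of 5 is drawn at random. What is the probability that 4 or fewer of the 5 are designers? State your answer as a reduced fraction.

316/323

Total selections: C(19,5) = 11628.
The complement is exactly 5 designers: C(10,5)·C(9,0) = 252.
Probability = 1 − 252/11628 = 11376/11628 = 316/323.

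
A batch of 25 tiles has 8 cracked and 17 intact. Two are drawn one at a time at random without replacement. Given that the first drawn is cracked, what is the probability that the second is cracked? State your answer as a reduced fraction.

7/24

After removing one cracked, 24 remain: 7 cracked and 17 intact.
So the probability the next is cracked is 7/24.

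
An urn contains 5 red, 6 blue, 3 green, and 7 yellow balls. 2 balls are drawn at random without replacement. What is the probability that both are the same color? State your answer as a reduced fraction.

There are C(21,2) = 210 ways to draw 2 balls.
All same color: C(5,2) + C(6,2) + C(3,2) + C(7,2) = 10 + 15 + 3 + 21 = 49.
Probability = 49/210 = 7/30.

7/30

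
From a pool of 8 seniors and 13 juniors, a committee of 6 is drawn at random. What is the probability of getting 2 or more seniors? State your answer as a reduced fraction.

Total selections: C(21,6) = 54264.
Favorable selections (2 or more seniors): C(8,2)·C(13,4) + C(8,3)·C(13,3) + C(8,4)·C(13,2) + C(8,5)·C(13,1) + C(8,6)·C(13,0) = 20020 + 16016 + 5460 + 728 + 28 = 42252.
Probability = 42252/54264 = 503/646.

503/646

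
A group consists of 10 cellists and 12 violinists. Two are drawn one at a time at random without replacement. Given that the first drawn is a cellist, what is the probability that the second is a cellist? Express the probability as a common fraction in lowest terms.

After removing one cellist, 21 remain: 9 cellists and 12 violinists.
So the probability the next is a cellist is 9/21 = 3/7.

3/7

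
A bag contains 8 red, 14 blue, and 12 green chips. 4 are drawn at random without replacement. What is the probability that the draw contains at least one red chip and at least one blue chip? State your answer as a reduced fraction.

6769/11594

There are C(34,4) = 46376 possible draws.
By inclusion-exclusion on the complements, draws missing all red or all blue: C(26,4) + C(20,4) − C(12,4) = 14950 + 4845 − 495 = 19300.
So draws with at least one of each: 46376 − 19300 = 27076, probability 27076/46376 = 6769/11594.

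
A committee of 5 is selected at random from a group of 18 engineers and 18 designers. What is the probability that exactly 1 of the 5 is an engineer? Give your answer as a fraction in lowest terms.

The sample space is all 5-subsets of the 36: C(36,5) = 376992.
Selections with exactly 1 engineer: choose 1 of the 18 engineers and 4 of the 18 designers, C(18,1)·C(18,4) = 18·3060 = 55080.
Probability = 55080/376992 = 45/308.

45/308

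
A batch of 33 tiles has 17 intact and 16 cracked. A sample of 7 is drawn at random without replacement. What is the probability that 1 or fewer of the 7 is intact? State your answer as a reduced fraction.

559/16182

Total selections: C(33,7) = 4272048.
Favorable selections (1 or fewer intact): C(17,0)·C(16,7) + C(17,1)·C(16,6) = 11440 + 136136 = 147576.
Probability = 147576/4272048 = 559/16182.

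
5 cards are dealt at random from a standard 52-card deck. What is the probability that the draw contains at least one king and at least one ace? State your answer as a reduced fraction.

6509/64974

There are C(52,5) = 2598960 possible draws.
By inclusion-exclusion on the complements, draws missing all kings or all aces: C(48,5) + C(48,5) − C(44,5) = 1712304 + 1712304 − 1086008 = 2338600.
So draws with at least one of each: 2598960 − 2338600 = 260360, probability 260360/2598960 = 6509/64974.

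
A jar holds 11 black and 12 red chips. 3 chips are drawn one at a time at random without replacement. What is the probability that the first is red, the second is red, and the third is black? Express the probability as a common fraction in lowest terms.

22/161

Multiply the conditional probabilities at each draw: 12/23 · 11/22 · 11/21 = 1452/10626 = 22/161.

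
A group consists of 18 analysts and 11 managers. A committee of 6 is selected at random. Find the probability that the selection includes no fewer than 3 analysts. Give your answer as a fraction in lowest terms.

34646/39585

There are C(29,6) = 475020 ways to choose the 6.
Count the complement (fewer than 3 analysts): C(18,0)·C(11,6) + C(18,1)·C(11,5) + C(18,2)·C(11,4) = 462 + 8316 + 50490 = 59268.
Probability = 1 − 59268/475020 = 415752/475020 = 34646/39585.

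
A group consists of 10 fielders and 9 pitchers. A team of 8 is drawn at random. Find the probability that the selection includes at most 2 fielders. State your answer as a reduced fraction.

There are C(19,8) = 75582 ways to choose the 8.
Favorable selections (at most 2 fielders): C(10,0)·C(9,8) + C(10,1)·C(9,7) + C(10,2)·C(9,6) = 9 + 360 + 3780 = 4149.
Probability = 4149/75582 = 461/8398.

461/8398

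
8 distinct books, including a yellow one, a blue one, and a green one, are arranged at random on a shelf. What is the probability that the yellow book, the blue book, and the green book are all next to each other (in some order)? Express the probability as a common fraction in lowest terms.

There are 8! = 40320 arrangements.
Treat the three as one block: 6! placements × 3! orders within the block = 720·6 = 4320.
Probability = 4320/40320 = 3/28.

3/28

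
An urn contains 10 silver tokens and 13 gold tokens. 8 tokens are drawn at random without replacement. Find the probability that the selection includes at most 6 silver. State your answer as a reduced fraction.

Total selections: C(23,8) = 490314.
Count the complement (more than 6 silver): C(10,7)·C(13,1) + C(10,8)·C(13,0) = 1560 + 45 = 1605.
Probability = 1 − 1605/490314 = 488709/490314 = 162903/163438.

162903/163438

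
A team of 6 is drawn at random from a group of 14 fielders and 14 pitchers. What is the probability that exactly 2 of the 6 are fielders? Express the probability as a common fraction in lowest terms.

1001/4140

The sample space is all 6-subsets of the 28: C(28,6) = 376740.
Selections with exactly 2 fielders: choose 2 of the 14 fielders and 4 of the 14 pitchers, C(14,2)·C(14,4) = 91·1001 = 91091.
Probability = 91091/376740 = 1001/4140.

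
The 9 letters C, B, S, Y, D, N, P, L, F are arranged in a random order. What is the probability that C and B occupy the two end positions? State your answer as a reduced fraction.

There are 9! = 362880 arrangements.
Place C and B at the ends in 2 ways, arrange the remaining 7 in 7! = 5040 ways: 2·5040 = 10080.
Probability = 10080/362880 = 1/36.

1/36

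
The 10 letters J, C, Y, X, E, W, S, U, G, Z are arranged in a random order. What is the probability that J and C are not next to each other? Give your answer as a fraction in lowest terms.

4/5

There are 10! = 3628800 arrangements.
Arrangements with J and C adjacent: 2·9! = 725760.
So not adjacent: 3628800 − 725760 = 2903040, probability 2903040/3628800 = 4/5.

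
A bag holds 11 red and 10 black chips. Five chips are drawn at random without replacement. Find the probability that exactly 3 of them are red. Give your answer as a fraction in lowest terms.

Total number of selections: C(21,5) = 20349.
Selections with exactly 3 red: choose 3 of the 11 red and 2 of the 10 black, C(11,3)·C(10,2) = 165·45 = 7425.
Probability = 7425/20349 = 825/2261.

825/2261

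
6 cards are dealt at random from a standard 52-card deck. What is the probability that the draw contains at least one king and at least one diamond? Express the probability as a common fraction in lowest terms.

There are C(52,6) = 20358520 possible draws.
By inclusion-exclusion on the complements, draws missing all kings or all diamonds: C(48,6) + C(39,6) − C(36,6) = 12271512 + 3262623 − 1947792 = 13586343.
So draws with at least one of each: 20358520 − 13586343 = 6772177, probability 6772177/20358520.

6772177/20358520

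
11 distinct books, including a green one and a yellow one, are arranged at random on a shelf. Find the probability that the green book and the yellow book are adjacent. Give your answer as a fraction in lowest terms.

2/11

There are 11! = 39916800 arrangements.
Treat the green book and the yellow book as a block: 10! arrangements of the blocks × 2 orders within the block = 2·3628800 = 7257600.
Probability = 7257600/39916800 = 2/11.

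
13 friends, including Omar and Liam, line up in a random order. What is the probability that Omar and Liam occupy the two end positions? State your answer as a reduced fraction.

1/78

There are 13! = 6227020800 arrangements.
Place Omar and Liam at the ends in 2 ways, arrange the remaining 11 in 11! = 39916800 ways: 2·39916800 = 79833600.
Probability = 79833600/6227020800 = 1/78.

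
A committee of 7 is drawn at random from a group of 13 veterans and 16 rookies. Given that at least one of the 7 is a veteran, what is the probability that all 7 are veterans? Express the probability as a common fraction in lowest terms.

33/29795

Work in counts. Selections with at least one veteran: C(29,7) − C(16,7) = 1560780 − 11440 = 1549340.
Of those, selections where all 7 are veterans: C(13,7) = 1716.
Conditional probability = 1716/1549340 = 33/29795.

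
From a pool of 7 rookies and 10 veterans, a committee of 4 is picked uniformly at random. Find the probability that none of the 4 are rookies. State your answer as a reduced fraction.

There are C(17,4) = 2380 possible selections.
Selections with no rookies (all veterans): C(10,4) = 210.
Probability = 210/2380 = 3/34.

3/34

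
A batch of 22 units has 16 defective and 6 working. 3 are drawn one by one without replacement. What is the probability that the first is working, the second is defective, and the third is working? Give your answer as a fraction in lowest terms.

4/77

Multiply the conditional probabilities at each draw: 6/22 · 16/21 · 5/20 = 480/9240 = 4/77.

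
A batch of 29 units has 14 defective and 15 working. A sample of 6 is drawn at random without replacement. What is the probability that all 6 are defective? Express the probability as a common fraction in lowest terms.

There are C(29,6) = 475020 possible selections.
Selections with all defective: C(14,6) = 3003.
Probability = 3003/475020 = 11/1740.

11/1740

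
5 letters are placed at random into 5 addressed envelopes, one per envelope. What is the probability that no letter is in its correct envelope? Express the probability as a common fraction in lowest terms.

There are 5! = 120 assignments.
By inclusion-exclusion, assignments with no fixed points: C(5,0)·5! − C(5,1)·4! + C(5,2)·3! − C(5,3)·2! + C(5,4)·1! − C(5,5)·0! = 44.
Probability = 44/120 = 11/30.

11/30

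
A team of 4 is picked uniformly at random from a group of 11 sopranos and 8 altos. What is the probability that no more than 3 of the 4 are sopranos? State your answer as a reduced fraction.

591/646

There are C(19,4) = 3876 ways to choose the 4.
Favorable selections (no more than 3 sopranos): C(11,0)·C(8,4) + C(11,1)·C(8,3) + C(11,2)·C(8,2) + C(11,3)·C(8,1) = 70 + 616 + 1540 + 1320 = 3546.
Probability = 3546/3876 = 591/646.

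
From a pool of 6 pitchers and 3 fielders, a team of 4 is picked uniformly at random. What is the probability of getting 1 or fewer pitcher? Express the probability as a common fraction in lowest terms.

1/21

Total selections: C(9,4) = 126.
Favorable selections (1 or fewer pitcher): C(6,1)·C(3,3) = 6.
Probability = 6/126 = 1/21.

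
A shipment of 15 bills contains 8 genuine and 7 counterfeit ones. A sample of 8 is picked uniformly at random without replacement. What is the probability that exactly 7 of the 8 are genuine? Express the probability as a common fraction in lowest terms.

56/6435

There are C(15,8) = 6435 ways to choose 8 from 15.
Selections with exactly 7 genuine: choose 7 of the 8 genuine and 1 of the 7 counterfeit, C(8,7)·C(7,1) = 8·7 = 56.
Probability = 56/6435.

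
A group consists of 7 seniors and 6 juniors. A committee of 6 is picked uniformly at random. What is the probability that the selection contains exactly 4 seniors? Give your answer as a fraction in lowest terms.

175/572

There are C(13,6) = 1716 ways to choose 6 from 13.
Selections with exactly 4 seniors: choose 4 of the 7 seniors and 2 of the 6 juniors, C(7,4)·C(6,2) = 35·15 = 525.
Probability = 525/1716 = 175/572.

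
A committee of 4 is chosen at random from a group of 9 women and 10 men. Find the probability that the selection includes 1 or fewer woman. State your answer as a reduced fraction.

Total selections: C(19,4) = 3876.
Favorable selections (1 or fewer woman): C(9,0)·C(10,4) + C(9,1)·C(10,3) = 210 + 1080 = 1290.
Probability = 1290/3876 = 215/646.

215/646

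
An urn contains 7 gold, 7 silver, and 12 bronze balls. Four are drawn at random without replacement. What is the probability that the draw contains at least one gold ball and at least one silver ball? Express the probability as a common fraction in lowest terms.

7693/14950

There are C(26,4) = 14950 possible draws.
By inclusion-exclusion on the complements, draws missing all gold or all silver: C(19,4) + C(19,4) − C(12,4) = 3876 + 3876 − 495 = 7257.
So draws with at least one of each: 14950 − 7257 = 7693, probability 7693/14950.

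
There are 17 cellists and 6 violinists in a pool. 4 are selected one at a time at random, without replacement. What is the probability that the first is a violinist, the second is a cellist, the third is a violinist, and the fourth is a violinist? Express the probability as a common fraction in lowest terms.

17/1771

Multiply the conditional probabilities at each draw: 6/23 · 17/22 · 5/21 · 4/20 = 2040/212520 = 17/1771.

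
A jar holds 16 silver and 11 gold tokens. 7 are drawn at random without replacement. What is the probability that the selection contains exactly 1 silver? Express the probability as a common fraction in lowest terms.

112/13455

Total number of selections: C(27,7) = 888030.
Selections with exactly 1 silver: choose 1 of the 16 silver and 6 of the 11 gold, C(16,1)·C(11,6) = 16·462 = 7392.
Probability = 7392/888030 = 112/13455.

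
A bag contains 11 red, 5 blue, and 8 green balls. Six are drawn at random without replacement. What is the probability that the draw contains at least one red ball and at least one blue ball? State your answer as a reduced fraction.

2404/3059

There are C(24,6) = 134596 possible draws.
By inclusion-exclusion on the complements, draws missing all red or all blue: C(13,6) + C(19,6) − C(8,6) = 1716 + 27132 − 28 = 28820.
So draws with at least one of each: 134596 − 28820 = 105776, probability 105776/134596 = 2404/3059.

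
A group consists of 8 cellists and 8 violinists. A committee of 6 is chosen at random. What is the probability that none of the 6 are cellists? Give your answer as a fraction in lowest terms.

There are C(16,6) = 8008 possible selections.
Selections with no cellists (all violinists): C(8,6) = 28.
Probability = 28/8008 = 1/286.

1/286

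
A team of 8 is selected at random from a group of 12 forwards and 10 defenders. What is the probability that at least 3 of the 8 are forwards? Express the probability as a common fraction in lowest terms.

Total selections: C(22,8) = 319770.
Count the complement (fewer than 3 forwards): C(12,0)·C(10,8) + C(12,1)·C(10,7) + C(12,2)·C(10,6) = 45 + 1440 + 13860 = 15345.
Probability = 1 − 15345/319770 = 304425/319770 = 615/646.

615/646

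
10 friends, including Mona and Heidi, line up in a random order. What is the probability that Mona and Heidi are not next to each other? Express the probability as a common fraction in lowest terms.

4/5

There are 10! = 3628800 arrangements.
Arrangements with Mona and Heidi adjacent: 2·9! = 725760.
So not adjacent: 3628800 − 725760 = 2903040, probability 2903040/3628800 = 4/5.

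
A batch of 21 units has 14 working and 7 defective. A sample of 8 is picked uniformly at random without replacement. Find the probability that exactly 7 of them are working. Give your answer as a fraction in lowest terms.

572/4845

There are C(21,8) = 203490 ways to choose 8 from 21.
Selections with exactly 7 working: choose 7 of the 14 working and 1 of the 7 defective, C(14,7)·C(7,1) = 3432·7 = 24024.
Probability = 24024/203490 = 572/4845.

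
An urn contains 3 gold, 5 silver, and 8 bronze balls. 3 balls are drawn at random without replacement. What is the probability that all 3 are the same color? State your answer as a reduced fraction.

67/560

There are C(16,3) = 560 ways to draw 3 balls.
All same color: C(3,3) + C(5,3) + C(8,3) = 1 + 10 + 56 = 67.
Probability = 67/560.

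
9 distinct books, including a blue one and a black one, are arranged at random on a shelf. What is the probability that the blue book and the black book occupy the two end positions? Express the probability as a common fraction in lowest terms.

There are 9! = 362880 arrangements.
Place the blue book and the black book at the ends in 2 ways, arrange the remaining 7 in 7! = 5040 ways: 2·5040 = 10080.
Probability = 10080/362880 = 1/36.

1/36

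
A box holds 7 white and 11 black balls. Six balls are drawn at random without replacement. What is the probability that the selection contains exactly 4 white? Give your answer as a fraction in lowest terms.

There are C(18,6) = 18564 ways to choose 6 from 18.
Selections with exactly 4 white: choose 4 of the 7 white and 2 of the 11 black, C(7,4)·C(11,2) = 35·55 = 1925.
Probability = 1925/18564 = 275/2652.

275/2652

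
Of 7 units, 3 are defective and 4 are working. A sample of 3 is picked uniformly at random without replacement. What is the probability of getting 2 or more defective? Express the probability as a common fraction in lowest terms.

Total selections: C(7,3) = 35.
Favorable selections (2 or more defective): C(3,2)·C(4,1) + C(3,3)·C(4,0) = 12 + 1 = 13.
Probability = 13/35.

13/35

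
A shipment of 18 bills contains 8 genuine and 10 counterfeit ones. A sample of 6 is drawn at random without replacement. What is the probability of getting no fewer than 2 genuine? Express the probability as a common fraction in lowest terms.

There are C(18,6) = 18564 ways to choose the 6.
Count the complement (fewer than 2 genuine): C(8,0)·C(10,6) + C(8,1)·C(10,5) = 210 + 2016 = 2226.
Probability = 1 − 2226/18564 = 16338/18564 = 389/442.

389/442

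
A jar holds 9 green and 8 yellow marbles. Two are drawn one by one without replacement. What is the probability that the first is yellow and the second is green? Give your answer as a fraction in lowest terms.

9/34

Multiply the conditional probabilities at each draw: 8/17 · 9/16 = 72/272 = 9/34.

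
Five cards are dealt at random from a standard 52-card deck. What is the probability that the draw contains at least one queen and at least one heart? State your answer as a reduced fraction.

229297/866320

There are C(52,5) = 2598960 possible draws.
By inclusion-exclusion on the complements, draws missing all queens or all hearts: C(48,5) + C(39,5) − C(36,5) = 1712304 + 575757 − 376992 = 1911069.
So draws with at least one of each: 2598960 − 1911069 = 687891, probability 687891/2598960 = 229297/866320.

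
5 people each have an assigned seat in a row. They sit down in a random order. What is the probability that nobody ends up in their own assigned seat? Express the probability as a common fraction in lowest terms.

11/30

There are 5! = 120 seatings.
By inclusion-exclusion, seatings with no fixed points: C(5,0)·5! − C(5,1)·4! + C(5,2)·3! − C(5,3)·2! + C(5,4)·1! − C(5,5)·0! = 44.
Probability = 44/120 = 11/30.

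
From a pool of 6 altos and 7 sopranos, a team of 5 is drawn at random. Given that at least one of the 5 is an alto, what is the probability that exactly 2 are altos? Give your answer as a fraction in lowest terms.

Work in counts. Selections with at least one alto: C(13,5) − C(7,5) = 1287 − 21 = 1266.
Of those, selections where exactly 2 are altos: C(6,2)·C(7,3) = 15·35 = 525.
Conditional probability = 525/1266 = 175/422.

175/422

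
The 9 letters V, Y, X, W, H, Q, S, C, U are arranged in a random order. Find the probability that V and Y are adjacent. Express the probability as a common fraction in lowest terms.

There are 9! = 362880 arrangements.
Treat V and Y as a block: 8! arrangements of the blocks × 2 orders within the block = 2·40320 = 80640.
Probability = 80640/362880 = 2/9.

2/9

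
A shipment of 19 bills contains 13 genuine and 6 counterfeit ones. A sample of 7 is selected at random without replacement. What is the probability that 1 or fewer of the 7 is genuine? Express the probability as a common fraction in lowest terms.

Total selections: C(19,7) = 50388.
Favorable selections (1 or fewer genuine): C(13,1)·C(6,6) = 13.
Probability = 13/50388 = 1/3876.

1/3876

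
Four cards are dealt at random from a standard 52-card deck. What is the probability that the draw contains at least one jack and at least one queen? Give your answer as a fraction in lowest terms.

There are C(52,4) = 270725 possible draws.
By inclusion-exclusion on the complements, draws missing all jacks or all queens: C(48,4) + C(48,4) − C(44,4) = 194580 + 194580 − 135751 = 253409.
So draws with at least one of each: 270725 − 253409 = 17316, probability 17316/270725 = 1332/20825.

1332/20825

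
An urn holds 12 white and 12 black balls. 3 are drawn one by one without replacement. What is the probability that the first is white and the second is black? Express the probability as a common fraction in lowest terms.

Multiply the conditional probabilities at each draw: 12/24 · 12/23 = 144/552 = 6/23.

6/23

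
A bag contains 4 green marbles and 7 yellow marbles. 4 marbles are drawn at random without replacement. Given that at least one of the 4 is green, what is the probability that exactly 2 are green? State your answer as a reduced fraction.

Work in counts. Selections with at least one green: C(11,4) − C(7,4) = 330 − 35 = 295.
Of those, selections where exactly 2 are green: C(4,2)·C(7,2) = 6·21 = 126.
Conditional probability = 126/295.

126/295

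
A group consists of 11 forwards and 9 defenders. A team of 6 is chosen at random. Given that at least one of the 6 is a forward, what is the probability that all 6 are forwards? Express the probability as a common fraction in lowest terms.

7/586

Work in counts. Selections with at least one forward: C(20,6) − C(9,6) = 38760 − 84 = 38676.
Of those, selections where all 6 are forwards: C(11,6) = 462.
Conditional probability = 462/38676 = 7/586.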